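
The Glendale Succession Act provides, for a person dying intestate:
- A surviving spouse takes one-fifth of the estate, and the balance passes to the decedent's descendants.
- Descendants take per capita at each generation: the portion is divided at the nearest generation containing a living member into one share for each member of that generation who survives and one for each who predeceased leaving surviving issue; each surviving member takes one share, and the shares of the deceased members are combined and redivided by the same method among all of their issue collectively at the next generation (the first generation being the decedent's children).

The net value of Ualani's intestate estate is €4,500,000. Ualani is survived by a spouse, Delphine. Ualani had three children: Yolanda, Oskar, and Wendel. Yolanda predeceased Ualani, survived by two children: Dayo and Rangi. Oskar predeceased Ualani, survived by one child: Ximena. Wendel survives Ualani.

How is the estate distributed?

Delphine takes one-fifth of €4,500,000 = €900,000. The remaining €3,600,000 passes to the descendants.
The descendants' portion (€3,600,000) is divided at the children's generation into 3 shares of €1,200,000. Wendel takes €1,200,000. The 2 shares of the deceased (Yolanda and Oskar) are combined into a pool of €2,400,000.
That pool (€2,400,000) is divided at the grandchildren's generation equally among Dayo, Rangi, and Ximena: €800,000 each.

Delphine: €900,000; Dayo: €800,000; Rangi: €800,000; Ximena: €800,000; Wendel: €1,200,000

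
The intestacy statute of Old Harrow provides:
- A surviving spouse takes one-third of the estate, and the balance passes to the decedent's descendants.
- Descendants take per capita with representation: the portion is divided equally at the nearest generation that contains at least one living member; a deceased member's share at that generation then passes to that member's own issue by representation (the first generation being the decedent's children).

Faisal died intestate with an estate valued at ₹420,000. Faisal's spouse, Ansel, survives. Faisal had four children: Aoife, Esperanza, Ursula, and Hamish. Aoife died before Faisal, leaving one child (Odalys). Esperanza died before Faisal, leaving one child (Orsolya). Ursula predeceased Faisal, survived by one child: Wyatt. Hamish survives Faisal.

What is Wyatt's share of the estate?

Ansel takes one-third of ₹420,000 = ₹140,000. The remaining ₹280,000 passes to the descendants.
The descendants' portion (₹280,000) is divided into 4 shares of ₹70,000: Hamish takes ₹70,000; Aoife's ₹70,000 share passes to Aoife's issue; Esperanza's ₹70,000 share passes to Esperanza's issue; Ursula's ₹70,000 share passes to Ursula's issue.
Aoife's share (₹70,000) passes entirely to Odalys.
Esperanza's share (₹70,000) passes entirely to Orsolya.
Ursula's share (₹70,000) passes entirely to Wyatt.

Wyatt receives ₹70,000.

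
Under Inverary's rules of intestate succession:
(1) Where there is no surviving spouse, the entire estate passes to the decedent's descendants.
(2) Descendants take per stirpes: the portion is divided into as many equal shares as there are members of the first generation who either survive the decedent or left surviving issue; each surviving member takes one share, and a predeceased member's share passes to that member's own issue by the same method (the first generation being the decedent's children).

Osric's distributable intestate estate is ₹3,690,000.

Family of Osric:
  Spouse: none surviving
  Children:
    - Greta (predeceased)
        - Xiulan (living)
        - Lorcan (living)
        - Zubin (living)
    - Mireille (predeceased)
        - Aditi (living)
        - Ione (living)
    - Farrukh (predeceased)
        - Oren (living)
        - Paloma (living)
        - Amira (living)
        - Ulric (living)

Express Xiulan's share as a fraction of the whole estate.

Xiulan receives 1/9 of the estate.

The entire ₹3,690,000 passes to the descendants.
That amount (₹3,690,000) is divided into 3 shares of ₹1,230,000: Greta's ₹1,230,000 share passes to Greta's issue; Mireille's ₹1,230,000 share passes to Mireille's issue; Farrukh's ₹1,230,000 share passes to Farrukh's issue.
Greta's share (₹1,230,000) is divided into 3 shares of ₹410,000: Xiulan, Lorcan, and Zubin each take ₹410,000.
Mireille's share (₹1,230,000) is divided into 2 shares of ₹615,000: Aditi and Ione each take ₹615,000.
Farrukh's share (₹1,230,000) is divided into 4 shares of ₹307,500: Oren, Paloma, Amira, and Ulric each take ₹307,500.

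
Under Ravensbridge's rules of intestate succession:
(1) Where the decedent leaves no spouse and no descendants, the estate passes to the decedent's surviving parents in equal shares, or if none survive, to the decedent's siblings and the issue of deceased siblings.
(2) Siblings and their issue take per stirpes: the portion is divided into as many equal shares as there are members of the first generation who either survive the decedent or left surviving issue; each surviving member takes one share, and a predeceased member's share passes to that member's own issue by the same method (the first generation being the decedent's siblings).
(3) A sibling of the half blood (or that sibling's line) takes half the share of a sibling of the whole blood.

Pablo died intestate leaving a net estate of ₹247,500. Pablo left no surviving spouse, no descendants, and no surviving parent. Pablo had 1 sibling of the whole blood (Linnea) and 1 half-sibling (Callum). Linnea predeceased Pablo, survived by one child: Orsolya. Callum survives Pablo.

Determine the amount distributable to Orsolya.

Orsolya receives ₹165,000.

The entire ₹247,500 passes to the siblings and their issue.
Counting each half-blood sibling's line as half a unit, there are 3/2 units in ₹247,500, so one unit is ₹165,000. Whole-blood lines (Linnea) take ₹165,000 each; half-blood lines (Callum) take ₹82,500 each.
Linnea's share (₹165,000) passes entirely to Orsolya.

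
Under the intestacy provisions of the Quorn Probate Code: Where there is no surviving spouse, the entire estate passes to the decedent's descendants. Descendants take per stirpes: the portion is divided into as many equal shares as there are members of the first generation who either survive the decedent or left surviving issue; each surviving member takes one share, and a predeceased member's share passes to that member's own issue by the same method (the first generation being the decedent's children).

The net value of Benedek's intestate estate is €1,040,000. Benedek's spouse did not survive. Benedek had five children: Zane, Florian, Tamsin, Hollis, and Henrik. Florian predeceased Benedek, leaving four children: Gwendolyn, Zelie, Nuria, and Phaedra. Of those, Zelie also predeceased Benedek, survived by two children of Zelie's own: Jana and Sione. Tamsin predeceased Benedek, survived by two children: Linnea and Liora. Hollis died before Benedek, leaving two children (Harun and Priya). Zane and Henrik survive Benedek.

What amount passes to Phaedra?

Phaedra receives €52,000.

The entire €1,040,000 passes to the descendants.
That amount (€1,040,000) is divided into 5 shares of €208,000: Zane and Henrik each take €208,000; Florian's €208,000 share passes to Florian's issue; Tamsin's €208,000 share passes to Tamsin's issue; Hollis's €208,000 share passes to Hollis's issue.
Florian's share (€208,000) is divided into 4 shares of €52,000: Gwendolyn, Nuria, and Phaedra each take €52,000; Zelie's €52,000 share passes to Zelie's issue.
Zelie's share (€52,000) is divided into 2 shares of €26,000: Jana and Sione each take €26,000.
Tamsin's share (€208,000) is divided into 2 shares of €104,000: Linnea and Liora each take €104,000.
Hollis's share (€208,000) is divided into 2 shares of €104,000: Harun and Priya each take €104,000.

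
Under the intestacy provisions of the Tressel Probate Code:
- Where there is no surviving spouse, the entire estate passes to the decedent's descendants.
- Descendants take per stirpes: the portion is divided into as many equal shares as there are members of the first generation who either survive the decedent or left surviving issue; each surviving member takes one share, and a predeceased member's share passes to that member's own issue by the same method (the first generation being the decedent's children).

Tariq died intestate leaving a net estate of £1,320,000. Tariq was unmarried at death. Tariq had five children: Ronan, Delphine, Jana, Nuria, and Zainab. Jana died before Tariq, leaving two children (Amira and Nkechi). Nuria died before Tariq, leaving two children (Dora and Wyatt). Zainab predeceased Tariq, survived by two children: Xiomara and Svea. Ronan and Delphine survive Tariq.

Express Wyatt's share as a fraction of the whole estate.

The entire £1,320,000 passes to the descendants.
That amount (£1,320,000) is divided into 5 shares of £264,000: Ronan and Delphine each take £264,000; Jana's £264,000 share passes to Jana's issue; Nuria's £264,000 share passes to Nuria's issue; Zainab's £264,000 share passes to Zainab's issue.
Jana's share (£264,000) is divided into 2 shares of £132,000: Amira and Nkechi each take £132,000.
Nuria's share (£264,000) is divided into 2 shares of £132,000: Dora and Wyatt each take £132,000.
Zainab's share (£264,000) is divided into 2 shares of £132,000: Xiomara and Svea each take £132,000.

Wyatt receives 1/10 of the estate.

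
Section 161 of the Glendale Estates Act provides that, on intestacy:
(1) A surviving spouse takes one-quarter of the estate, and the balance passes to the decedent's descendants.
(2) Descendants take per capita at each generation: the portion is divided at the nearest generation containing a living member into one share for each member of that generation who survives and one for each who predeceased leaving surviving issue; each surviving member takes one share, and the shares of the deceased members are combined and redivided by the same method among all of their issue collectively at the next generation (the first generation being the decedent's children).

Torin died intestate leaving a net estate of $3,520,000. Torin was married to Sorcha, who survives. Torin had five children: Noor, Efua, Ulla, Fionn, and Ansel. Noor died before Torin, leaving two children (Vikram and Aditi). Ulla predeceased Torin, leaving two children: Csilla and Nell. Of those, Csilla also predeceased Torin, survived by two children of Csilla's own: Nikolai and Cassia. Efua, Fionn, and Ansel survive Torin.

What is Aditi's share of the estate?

Sorcha takes one-quarter of $3,520,000 = $880,000. The remaining $2,640,000 passes to the descendants.
The descendants' portion ($2,640,000) is divided at the children's generation into 5 shares of $528,000. Efua, Fionn, and Ansel each take $528,000. The 2 shares of the deceased (Noor and Ulla) are combined into a pool of $1,056,000.
That pool ($1,056,000) is divided at the grandchildren's generation into 4 shares of $264,000. Vikram, Aditi, and Nell each take $264,000. The remaining share for the deceased Csilla ($264,000) is carried to the next generation.
That pool ($264,000) is divided at the great-grandchildren's generation equally among Nikolai and Cassia: $132,000 each.

Aditi receives $264,000.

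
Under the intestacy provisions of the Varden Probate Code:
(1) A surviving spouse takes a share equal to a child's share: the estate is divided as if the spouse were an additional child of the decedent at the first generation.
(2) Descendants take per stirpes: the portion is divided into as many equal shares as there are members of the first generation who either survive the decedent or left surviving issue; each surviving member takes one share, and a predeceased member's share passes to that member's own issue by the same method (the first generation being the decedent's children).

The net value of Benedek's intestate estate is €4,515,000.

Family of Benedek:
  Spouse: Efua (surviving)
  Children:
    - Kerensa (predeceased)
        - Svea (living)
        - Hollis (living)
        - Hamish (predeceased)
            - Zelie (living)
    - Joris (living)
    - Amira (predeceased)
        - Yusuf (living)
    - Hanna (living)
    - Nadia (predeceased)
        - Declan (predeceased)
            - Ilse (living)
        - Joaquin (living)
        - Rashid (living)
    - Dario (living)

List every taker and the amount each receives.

Efua: €645,000; Svea: €215,000; Hollis: €215,000; Zelie: €215,000; Joris: €645,000; Yusuf: €645,000; Hanna: €645,000; Ilse: €215,000; Joaquin: €215,000; Rashid: €215,000; Dario: €645,000

The spouse counts as an additional share at the children's level, so there are 7 primary shares of €645,000. Efua takes one such share (€645,000).
The children's combined portion (€3,870,000) is divided into 6 shares of €645,000: Joris, Hanna, and Dario each take €645,000; Kerensa's €645,000 share passes to Kerensa's issue; Amira's €645,000 share passes to Amira's issue; Nadia's €645,000 share passes to Nadia's issue.
Kerensa's share (€645,000) is divided into 3 shares of €215,000: Svea and Hollis each take €215,000; Hamish's €215,000 share passes to Hamish's issue.
Hamish's share (€215,000) passes entirely to Zelie.
Amira's share (€645,000) passes entirely to Yusuf.
Nadia's share (€645,000) is divided into 3 shares of €215,000: Joaquin and Rashid each take €215,000; Declan's €215,000 share passes to Declan's issue.
Declan's share (€215,000) passes entirely to Ilse.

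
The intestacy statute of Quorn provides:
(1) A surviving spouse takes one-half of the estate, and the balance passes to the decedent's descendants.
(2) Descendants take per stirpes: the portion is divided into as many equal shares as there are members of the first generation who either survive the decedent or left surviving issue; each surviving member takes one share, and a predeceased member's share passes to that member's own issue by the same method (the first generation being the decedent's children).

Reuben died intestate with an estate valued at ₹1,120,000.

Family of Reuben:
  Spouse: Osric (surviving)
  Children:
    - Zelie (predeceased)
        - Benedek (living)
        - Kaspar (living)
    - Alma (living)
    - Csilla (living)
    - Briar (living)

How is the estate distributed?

Osric takes one-half of ₹1,120,000 = ₹560,000. The remaining ₹560,000 passes to the descendants.
The descendants' portion (₹560,000) is divided into 4 shares of ₹140,000: Alma, Csilla, and Briar each take ₹140,000; Zelie's ₹140,000 share passes to Zelie's issue.
Zelie's share (₹140,000) is divided into 2 shares of ₹70,000: Benedek and Kaspar each take ₹70,000.

Osric: ₹560,000; Benedek: ₹70,000; Kaspar: ₹70,000; Alma: ₹140,000; Csilla: ₹140,000; Briar: ₹140,000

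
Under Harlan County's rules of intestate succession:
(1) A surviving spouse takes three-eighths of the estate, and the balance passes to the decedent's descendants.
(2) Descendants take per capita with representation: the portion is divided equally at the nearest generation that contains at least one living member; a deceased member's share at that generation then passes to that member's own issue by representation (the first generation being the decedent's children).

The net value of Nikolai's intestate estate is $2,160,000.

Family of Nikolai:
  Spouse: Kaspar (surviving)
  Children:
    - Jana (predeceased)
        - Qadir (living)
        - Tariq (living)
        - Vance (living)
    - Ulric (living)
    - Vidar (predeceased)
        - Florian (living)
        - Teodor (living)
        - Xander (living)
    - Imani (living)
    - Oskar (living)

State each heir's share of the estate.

Kaspar takes three-eighths of $2,160,000 = $810,000. The remaining $1,350,000 passes to the descendants.
The descendants' portion ($1,350,000) is divided into 5 shares of $270,000: Ulric, Imani, and Oskar each take $270,000; Jana's $270,000 share passes to Jana's issue; Vidar's $270,000 share passes to Vidar's issue.
Jana's share ($270,000) is divided into 3 shares of $90,000: Qadir, Tariq, and Vance each take $90,000.
Vidar's share ($270,000) is divided into 3 shares of $90,000: Florian, Teodor, and Xander each take $90,000.

Kaspar: $810,000; Qadir: $90,000; Tariq: $90,000; Vance: $90,000; Ulric: $270,000; Florian: $90,000; Teodor: $90,000; Xander: $90,000; Imani: $270,000; Oskar: $270,000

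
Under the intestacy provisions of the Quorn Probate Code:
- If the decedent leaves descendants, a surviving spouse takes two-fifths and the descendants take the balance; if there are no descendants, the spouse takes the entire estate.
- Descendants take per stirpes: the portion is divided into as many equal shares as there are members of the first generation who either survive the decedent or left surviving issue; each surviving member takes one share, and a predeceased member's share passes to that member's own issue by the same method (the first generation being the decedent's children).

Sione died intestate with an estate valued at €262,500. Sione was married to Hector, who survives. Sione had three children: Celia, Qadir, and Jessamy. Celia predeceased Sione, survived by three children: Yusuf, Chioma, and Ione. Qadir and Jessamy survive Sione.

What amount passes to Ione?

Hector takes two-fifths of €262,500 = €105,000. The remaining €157,500 passes to the descendants.
The descendants' portion (€157,500) is divided into 3 shares of €52,500: Qadir and Jessamy each take €52,500; Celia's €52,500 share passes to Celia's issue.
Celia's share (€52,500) is divided into 3 shares of €17,500: Yusuf, Chioma, and Ione each take €17,500.

Ione receives €17,500.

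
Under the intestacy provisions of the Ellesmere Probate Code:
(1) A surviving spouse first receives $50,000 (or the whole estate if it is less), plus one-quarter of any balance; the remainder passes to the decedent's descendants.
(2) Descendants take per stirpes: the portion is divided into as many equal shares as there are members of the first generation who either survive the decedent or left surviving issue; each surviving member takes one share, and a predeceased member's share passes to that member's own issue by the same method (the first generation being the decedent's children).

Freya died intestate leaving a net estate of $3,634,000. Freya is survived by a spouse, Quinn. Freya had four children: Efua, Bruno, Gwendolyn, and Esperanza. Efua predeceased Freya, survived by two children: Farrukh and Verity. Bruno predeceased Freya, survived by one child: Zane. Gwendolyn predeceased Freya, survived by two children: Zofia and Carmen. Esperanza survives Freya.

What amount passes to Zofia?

Quinn first takes $50,000, leaving a balance of $3,584,000. Quinn then takes one-quarter of the balance ($896,000), for a total of $946,000. The remaining $2,688,000 passes to the descendants.
The descendants' portion ($2,688,000) is divided into 4 shares of $672,000: Esperanza takes $672,000; Efua's $672,000 share passes to Efua's issue; Bruno's $672,000 share passes to Bruno's issue; Gwendolyn's $672,000 share passes to Gwendolyn's issue.
Efua's share ($672,000) is divided into 2 shares of $336,000: Farrukh and Verity each take $336,000.
Bruno's share ($672,000) passes entirely to Zane.
Gwendolyn's share ($672,000) is divided into 2 shares of $336,000: Zofia and Carmen each take $336,000.

Zofia receives $336,000.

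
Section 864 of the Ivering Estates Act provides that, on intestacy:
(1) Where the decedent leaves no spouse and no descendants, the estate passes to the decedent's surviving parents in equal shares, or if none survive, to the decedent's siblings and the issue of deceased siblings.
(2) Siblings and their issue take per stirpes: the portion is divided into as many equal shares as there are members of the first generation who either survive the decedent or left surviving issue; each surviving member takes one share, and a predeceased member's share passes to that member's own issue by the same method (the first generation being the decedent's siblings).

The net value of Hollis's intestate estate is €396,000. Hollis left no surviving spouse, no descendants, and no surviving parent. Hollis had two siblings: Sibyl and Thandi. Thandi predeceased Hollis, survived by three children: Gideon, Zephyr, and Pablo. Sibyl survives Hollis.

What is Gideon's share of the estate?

Gideon receives €66,000.

The entire €396,000 passes to the siblings and their issue.
That amount (€396,000) is divided into 2 shares of €198,000: Sibyl takes €198,000; Thandi's €198,000 share passes to Thandi's issue.
Thandi's share (€198,000) is divided into 3 shares of €66,000: Gideon, Zephyr, and Pablo each take €66,000.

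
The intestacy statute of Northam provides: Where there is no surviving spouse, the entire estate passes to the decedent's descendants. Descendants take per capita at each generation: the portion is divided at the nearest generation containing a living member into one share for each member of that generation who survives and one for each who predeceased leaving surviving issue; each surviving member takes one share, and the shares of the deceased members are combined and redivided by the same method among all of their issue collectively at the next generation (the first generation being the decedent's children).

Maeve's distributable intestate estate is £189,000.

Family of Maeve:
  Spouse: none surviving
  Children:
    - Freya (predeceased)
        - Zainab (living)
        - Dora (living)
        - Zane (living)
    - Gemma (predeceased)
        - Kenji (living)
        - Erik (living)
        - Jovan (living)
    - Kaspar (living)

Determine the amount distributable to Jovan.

The entire £189,000 passes to the descendants.
That amount (£189,000) is divided at the children's generation into 3 shares of £63,000. Kaspar takes £63,000. The 2 shares of the deceased (Freya and Gemma) are combined into a pool of £126,000.
That pool (£126,000) is divided at the grandchildren's generation equally among Zainab, Dora, Zane, Kenji, Erik, and Jovan: £21,000 each.

Jovan receives £21,000.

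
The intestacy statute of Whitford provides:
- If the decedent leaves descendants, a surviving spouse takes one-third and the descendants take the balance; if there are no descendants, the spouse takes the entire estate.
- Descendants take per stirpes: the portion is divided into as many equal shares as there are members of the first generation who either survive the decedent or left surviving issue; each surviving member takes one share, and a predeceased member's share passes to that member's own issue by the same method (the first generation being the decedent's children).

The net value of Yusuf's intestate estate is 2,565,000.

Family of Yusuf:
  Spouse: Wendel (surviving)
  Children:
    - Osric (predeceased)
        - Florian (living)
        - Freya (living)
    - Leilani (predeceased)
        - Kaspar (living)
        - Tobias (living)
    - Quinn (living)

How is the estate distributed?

Wendel takes one-third of 2,565,000 = 855,000. The remaining 1,710,000 passes to the descendants.
The descendants' portion (1,710,000) is divided into 3 shares of 570,000: Quinn takes 570,000; Osric's 570,000 share passes to Osric's issue; Leilani's 570,000 share passes to Leilani's issue.
Osric's share (570,000) is divided into 2 shares of 285,000: Florian and Freya each take 285,000.
Leilani's share (570,000) is divided into 2 shares of 285,000: Kaspar and Tobias each take 285,000.

Wendel: 855,000; Florian: 285,000; Freya: 285,000; Kaspar: 285,000; Tobias: 285,000; Quinn: 570,000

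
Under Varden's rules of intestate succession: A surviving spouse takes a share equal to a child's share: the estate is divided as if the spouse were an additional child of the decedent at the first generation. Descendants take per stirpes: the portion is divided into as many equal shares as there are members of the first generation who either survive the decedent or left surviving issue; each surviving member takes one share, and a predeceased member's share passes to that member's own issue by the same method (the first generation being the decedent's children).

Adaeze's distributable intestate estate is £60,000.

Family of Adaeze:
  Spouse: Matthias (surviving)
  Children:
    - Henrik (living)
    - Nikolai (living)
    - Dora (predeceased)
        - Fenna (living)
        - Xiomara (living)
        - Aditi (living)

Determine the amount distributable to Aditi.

The spouse counts as an additional share at the children's level, so there are 4 primary shares of £15,000. Matthias takes one such share (£15,000).
The children's combined portion (£45,000) is divided into 3 shares of £15,000: Henrik and Nikolai each take £15,000; Dora's £15,000 share passes to Dora's issue.
Dora's share (£15,000) is divided into 3 shares of £5,000: Fenna, Xiomara, and Aditi each take £5,000.

Aditi receives £5,000.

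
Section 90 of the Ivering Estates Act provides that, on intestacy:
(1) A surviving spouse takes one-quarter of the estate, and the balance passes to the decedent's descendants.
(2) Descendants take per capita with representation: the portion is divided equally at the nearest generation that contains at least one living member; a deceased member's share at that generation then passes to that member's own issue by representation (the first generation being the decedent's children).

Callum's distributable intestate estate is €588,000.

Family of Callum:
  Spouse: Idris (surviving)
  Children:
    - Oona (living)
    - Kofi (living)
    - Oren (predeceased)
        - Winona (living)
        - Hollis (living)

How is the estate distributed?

Idris: €147,000; Oona: €147,000; Kofi: €147,000; Winona: €73,500; Hollis: €73,500

Idris takes one-quarter of €588,000 = €147,000. The remaining €441,000 passes to the descendants.
The descendants' portion (€441,000) is divided into 3 shares of €147,000: Oona and Kofi each take €147,000; Oren's €147,000 share passes to Oren's issue.
Oren's share (€147,000) is divided into 2 shares of €73,500: Winona and Hollis each take €73,500.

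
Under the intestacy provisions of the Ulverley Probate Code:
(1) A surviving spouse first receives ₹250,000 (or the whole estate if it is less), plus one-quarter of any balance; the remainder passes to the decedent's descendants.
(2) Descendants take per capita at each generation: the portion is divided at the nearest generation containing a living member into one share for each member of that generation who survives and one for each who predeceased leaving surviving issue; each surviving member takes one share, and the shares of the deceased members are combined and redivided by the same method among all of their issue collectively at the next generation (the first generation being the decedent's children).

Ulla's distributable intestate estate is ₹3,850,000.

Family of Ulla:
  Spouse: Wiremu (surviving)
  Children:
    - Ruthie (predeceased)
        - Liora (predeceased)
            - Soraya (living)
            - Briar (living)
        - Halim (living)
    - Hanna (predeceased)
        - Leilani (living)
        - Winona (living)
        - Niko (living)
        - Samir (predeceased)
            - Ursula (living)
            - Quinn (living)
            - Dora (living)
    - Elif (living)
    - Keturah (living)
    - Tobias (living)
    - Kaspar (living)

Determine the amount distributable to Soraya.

Wiremu first takes ₹250,000, leaving a balance of ₹3,600,000. Wiremu then takes one-quarter of the balance (₹900,000), for a total of ₹1,150,000. The remaining ₹2,700,000 passes to the descendants.
The descendants' portion (₹2,700,000) is divided at the children's generation into 6 shares of ₹450,000. Elif, Keturah, Tobias, and Kaspar each take ₹450,000. The 2 shares of the deceased (Ruthie and Hanna) are combined into a pool of ₹900,000.
That pool (₹900,000) is divided at the grandchildren's generation into 6 shares of ₹150,000. Halim, Leilani, Winona, and Niko each take ₹150,000. The 2 shares of the deceased (Liora and Samir) are combined into a pool of ₹300,000.
That pool (₹300,000) is divided at the great-grandchildren's generation equally among Soraya, Briar, Ursula, Quinn, and Dora: ₹60,000 each.

Soraya receives ₹60,000.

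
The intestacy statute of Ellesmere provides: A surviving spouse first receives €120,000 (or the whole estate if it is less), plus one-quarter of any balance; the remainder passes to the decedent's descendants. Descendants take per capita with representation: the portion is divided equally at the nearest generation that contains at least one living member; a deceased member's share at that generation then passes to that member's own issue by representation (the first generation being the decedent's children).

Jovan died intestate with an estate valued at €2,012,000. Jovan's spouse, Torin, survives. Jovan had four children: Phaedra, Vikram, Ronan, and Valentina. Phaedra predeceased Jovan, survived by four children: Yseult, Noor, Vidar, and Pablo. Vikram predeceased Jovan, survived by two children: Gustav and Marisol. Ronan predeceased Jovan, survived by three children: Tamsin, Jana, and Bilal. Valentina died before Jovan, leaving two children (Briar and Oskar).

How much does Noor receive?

Torin first takes €120,000, leaving a balance of €1,892,000. Torin then takes one-quarter of the balance (€473,000), for a total of €593,000. The remaining €1,419,000 passes to the descendants.
No child survives, so the initial division is made at the grandchildren's generation.
The descendants' portion (€1,419,000) is divided into 11 shares of €129,000: Yseult, Noor, Vidar, Pablo, Gustav, Marisol, Tamsin, Jana, Bilal, Briar, and Oskar each take €129,000.

Noor receives €129,000.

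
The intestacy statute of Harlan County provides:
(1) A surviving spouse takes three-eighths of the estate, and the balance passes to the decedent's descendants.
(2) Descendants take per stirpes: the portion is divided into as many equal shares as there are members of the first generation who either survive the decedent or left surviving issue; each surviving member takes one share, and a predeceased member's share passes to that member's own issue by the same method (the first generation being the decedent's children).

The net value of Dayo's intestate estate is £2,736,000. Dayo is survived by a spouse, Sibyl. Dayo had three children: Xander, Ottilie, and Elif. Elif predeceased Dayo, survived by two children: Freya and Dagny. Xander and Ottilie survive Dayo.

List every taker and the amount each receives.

Sibyl: £1,026,000; Xander: £570,000; Ottilie: £570,000; Freya: £285,000; Dagny: £285,000

Sibyl takes three-eighths of £2,736,000 = £1,026,000. The remaining £1,710,000 passes to the descendants.
The descendants' portion (£1,710,000) is divided into 3 shares of £570,000: Xander and Ottilie each take £570,000; Elif's £570,000 share passes to Elif's issue.
Elif's share (£570,000) is divided into 2 shares of £285,000: Freya and Dagny each take £285,000.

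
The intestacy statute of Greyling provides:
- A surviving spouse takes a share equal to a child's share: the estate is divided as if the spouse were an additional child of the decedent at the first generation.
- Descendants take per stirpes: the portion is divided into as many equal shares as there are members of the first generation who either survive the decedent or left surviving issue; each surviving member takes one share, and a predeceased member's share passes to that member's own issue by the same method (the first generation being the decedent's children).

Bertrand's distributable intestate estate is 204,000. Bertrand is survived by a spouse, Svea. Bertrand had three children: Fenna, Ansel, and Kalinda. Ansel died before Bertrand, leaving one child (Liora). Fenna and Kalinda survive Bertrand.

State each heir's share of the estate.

Svea: 51,000; Fenna: 51,000; Liora: 51,000; Kalinda: 51,000

The spouse counts as an additional share at the children's level, so there are 4 primary shares of 51,000. Svea takes one such share (51,000).
The children's combined portion (153,000) is divided into 3 shares of 51,000: Fenna and Kalinda each take 51,000; Ansel's 51,000 share passes to Ansel's issue.
Ansel's share (51,000) passes entirely to Liora.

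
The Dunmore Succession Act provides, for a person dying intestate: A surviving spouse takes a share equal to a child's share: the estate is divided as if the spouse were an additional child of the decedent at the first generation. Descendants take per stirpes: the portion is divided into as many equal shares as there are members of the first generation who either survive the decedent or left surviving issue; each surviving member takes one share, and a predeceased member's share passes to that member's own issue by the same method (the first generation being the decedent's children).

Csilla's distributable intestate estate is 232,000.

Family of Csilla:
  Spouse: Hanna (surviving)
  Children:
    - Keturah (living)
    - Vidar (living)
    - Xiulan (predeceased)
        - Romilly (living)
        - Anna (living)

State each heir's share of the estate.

The spouse counts as an additional share at the children's level, so there are 4 primary shares of 58,000. Hanna takes one such share (58,000).
The children's combined portion (174,000) is divided into 3 shares of 58,000: Keturah and Vidar each take 58,000; Xiulan's 58,000 share passes to Xiulan's issue.
Xiulan's share (58,000) is divided into 2 shares of 29,000: Romilly and Anna each take 29,000.

Hanna: 58,000; Keturah: 58,000; Vidar: 58,000; Romilly: 29,000; Anna: 29,000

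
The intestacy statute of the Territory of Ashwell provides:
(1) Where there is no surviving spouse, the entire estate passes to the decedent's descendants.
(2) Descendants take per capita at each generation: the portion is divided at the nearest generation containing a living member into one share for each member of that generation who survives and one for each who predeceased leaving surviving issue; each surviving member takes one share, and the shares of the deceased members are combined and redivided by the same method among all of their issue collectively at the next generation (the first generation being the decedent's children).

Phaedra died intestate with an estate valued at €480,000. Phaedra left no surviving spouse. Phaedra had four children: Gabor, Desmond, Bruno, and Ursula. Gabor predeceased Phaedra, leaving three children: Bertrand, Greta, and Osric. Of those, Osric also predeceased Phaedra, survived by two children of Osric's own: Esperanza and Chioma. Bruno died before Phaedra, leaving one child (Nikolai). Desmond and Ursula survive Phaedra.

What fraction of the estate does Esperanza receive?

The entire €480,000 passes to the descendants.
That amount (€480,000) is divided at the children's generation into 4 shares of €120,000. Desmond and Ursula each take €120,000. The 2 shares of the deceased (Gabor and Bruno) are combined into a pool of €240,000.
That pool (€240,000) is divided at the grandchildren's generation into 4 shares of €60,000. Bertrand, Greta, and Nikolai each take €60,000. The remaining share for the deceased Osric (€60,000) is carried to the next generation.
That pool (€60,000) is divided at the great-grandchildren's generation equally among Esperanza and Chioma: €30,000 each.

Esperanza receives 1/16 of the estate.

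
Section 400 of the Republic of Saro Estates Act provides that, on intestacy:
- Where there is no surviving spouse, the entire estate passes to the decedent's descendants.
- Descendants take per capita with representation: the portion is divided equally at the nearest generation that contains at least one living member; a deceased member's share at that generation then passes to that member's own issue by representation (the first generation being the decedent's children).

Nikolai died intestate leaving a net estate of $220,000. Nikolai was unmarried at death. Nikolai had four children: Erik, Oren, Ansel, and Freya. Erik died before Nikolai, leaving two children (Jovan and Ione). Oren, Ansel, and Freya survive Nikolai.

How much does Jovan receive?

Jovan receives $27,500.

The entire $220,000 passes to the descendants.
That amount ($220,000) is divided into 4 shares of $55,000: Oren, Ansel, and Freya each take $55,000; Erik's $55,000 share passes to Erik's issue.
Erik's share ($55,000) is divided into 2 shares of $27,500: Jovan and Ione each take $27,500.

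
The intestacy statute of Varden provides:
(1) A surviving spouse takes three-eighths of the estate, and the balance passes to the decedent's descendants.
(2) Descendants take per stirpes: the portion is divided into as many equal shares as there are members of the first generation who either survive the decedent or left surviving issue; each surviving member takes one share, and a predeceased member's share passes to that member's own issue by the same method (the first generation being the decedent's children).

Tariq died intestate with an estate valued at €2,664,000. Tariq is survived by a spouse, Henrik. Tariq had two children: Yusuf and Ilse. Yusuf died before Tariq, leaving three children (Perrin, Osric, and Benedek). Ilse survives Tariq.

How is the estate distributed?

Henrik takes three-eighths of €2,664,000 = €999,000. The remaining €1,665,000 passes to the descendants.
The descendants' portion (€1,665,000) is divided into 2 shares of €832,500: Ilse takes €832,500; Yusuf's €832,500 share passes to Yusuf's issue.
Yusuf's share (€832,500) is divided into 3 shares of €277,500: Perrin, Osric, and Benedek each take €277,500.

Henrik: €999,000; Perrin: €277,500; Osric: €277,500; Benedek: €277,500; Ilse: €832,500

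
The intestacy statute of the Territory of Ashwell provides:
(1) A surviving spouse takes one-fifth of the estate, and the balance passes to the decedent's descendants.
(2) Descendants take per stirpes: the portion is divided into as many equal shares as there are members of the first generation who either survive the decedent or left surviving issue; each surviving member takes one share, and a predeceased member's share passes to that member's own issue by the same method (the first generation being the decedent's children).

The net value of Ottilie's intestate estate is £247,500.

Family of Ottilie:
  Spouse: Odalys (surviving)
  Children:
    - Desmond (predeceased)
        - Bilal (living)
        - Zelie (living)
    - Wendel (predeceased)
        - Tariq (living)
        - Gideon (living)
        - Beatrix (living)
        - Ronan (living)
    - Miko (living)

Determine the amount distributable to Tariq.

Tariq receives £16,500.

Odalys takes one-fifth of £247,500 = £49,500. The remaining £198,000 passes to the descendants.
The descendants' portion (£198,000) is divided into 3 shares of £66,000: Miko takes £66,000; Desmond's £66,000 share passes to Desmond's issue; Wendel's £66,000 share passes to Wendel's issue.
Desmond's share (£66,000) is divided into 2 shares of £33,000: Bilal and Zelie each take £33,000.
Wendel's share (£66,000) is divided into 4 shares of £16,500: Tariq, Gideon, Beatrix, and Ronan each take £16,500.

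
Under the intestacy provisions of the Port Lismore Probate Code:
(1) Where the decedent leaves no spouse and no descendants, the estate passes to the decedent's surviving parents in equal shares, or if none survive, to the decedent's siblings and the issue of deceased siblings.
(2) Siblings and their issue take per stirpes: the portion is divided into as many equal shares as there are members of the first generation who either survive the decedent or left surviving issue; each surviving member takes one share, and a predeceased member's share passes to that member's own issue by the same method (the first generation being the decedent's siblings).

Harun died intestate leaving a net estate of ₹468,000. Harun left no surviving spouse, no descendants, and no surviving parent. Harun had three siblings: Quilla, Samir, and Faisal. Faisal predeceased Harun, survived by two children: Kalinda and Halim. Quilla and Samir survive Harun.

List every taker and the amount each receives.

Quilla: ₹156,000; Samir: ₹156,000; Kalinda: ₹78,000; Halim: ₹78,000

The entire ₹468,000 passes to the siblings and their issue.
That amount (₹468,000) is divided into 3 shares of ₹156,000: Quilla and Samir each take ₹156,000; Faisal's ₹156,000 share passes to Faisal's issue.
Faisal's share (₹156,000) is divided into 2 shares of ₹78,000: Kalinda and Halim each take ₹78,000.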